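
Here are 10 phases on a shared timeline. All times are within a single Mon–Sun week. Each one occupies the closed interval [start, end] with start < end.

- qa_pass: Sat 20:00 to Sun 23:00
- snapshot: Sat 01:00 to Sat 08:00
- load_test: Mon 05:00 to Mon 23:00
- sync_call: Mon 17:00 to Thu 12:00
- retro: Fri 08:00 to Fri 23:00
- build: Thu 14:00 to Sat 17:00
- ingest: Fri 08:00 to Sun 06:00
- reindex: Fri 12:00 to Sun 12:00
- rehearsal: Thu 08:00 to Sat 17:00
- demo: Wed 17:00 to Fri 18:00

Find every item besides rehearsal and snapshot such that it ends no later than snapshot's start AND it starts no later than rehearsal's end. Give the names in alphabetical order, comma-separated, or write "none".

Conditions: its end is no later than snapshot's start (X.end <= Sat 01:00) AND its start is no later than rehearsal's end (X.start <= Sat 17:00).
build: end Sat 17:00 <= Sat 01:00? ✗; start Thu 14:00 <= Sat 17:00? ✓ → no.
demo: end Fri 18:00 <= Sat 01:00? ✓; start Wed 17:00 <= Sat 17:00? ✓ → yes.
ingest: end Sun 06:00 <= Sat 01:00? ✗; start Fri 08:00 <= Sat 17:00? ✓ → no.
load_test: end Mon 23:00 <= Sat 01:00? ✓; start Mon 05:00 <= Sat 17:00? ✓ → yes.
qa_pass: end Sun 23:00 <= Sat 01:00? ✗; start Sat 20:00 <= Sat 17:00? ✗ → no.
reindex: end Sun 12:00 <= Sat 01:00? ✗; start Fri 12:00 <= Sat 17:00? ✓ → no.
retro: end Fri 23:00 <= Sat 01:00? ✓; start Fri 08:00 <= Sat 17:00? ✓ → yes.
sync_call: end Thu 12:00 <= Sat 01:00? ✓; start Mon 17:00 <= Sat 17:00? ✓ → yes.
Result: demo, load_test, retro, sync_call.

demo, load_test, retro, sync_call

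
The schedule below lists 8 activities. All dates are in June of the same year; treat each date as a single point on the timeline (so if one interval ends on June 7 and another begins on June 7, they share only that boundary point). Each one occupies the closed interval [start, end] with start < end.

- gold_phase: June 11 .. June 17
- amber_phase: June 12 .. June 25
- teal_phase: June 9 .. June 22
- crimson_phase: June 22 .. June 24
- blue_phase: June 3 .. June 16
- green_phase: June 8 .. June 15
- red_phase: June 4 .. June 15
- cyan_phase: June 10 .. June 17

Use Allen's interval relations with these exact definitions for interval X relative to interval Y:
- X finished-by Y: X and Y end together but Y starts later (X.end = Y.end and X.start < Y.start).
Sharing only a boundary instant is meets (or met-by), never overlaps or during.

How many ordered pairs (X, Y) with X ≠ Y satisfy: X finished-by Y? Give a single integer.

2

Checking all 56 ordered pairs for relation 'finished-by'; matching pairs in alphabetical order:
(cyan_phase, gold_phase): cyan_phase finished-by gold_phase ✓
(red_phase, green_phase): red_phase finished-by green_phase ✓
Count: 2.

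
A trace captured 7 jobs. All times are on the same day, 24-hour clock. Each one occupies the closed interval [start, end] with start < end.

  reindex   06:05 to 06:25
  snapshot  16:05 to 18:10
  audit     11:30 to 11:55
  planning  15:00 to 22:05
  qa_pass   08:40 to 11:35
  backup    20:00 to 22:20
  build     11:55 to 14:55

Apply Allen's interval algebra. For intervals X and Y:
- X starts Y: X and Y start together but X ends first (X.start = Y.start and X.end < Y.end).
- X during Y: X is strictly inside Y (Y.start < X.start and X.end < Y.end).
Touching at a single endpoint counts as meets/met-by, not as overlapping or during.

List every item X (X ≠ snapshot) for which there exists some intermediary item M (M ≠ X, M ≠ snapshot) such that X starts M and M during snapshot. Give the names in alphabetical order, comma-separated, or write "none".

none

Target snapshot = [16:05, 18:10].
Intermediaries M with M during snapshot: none.
Union: none.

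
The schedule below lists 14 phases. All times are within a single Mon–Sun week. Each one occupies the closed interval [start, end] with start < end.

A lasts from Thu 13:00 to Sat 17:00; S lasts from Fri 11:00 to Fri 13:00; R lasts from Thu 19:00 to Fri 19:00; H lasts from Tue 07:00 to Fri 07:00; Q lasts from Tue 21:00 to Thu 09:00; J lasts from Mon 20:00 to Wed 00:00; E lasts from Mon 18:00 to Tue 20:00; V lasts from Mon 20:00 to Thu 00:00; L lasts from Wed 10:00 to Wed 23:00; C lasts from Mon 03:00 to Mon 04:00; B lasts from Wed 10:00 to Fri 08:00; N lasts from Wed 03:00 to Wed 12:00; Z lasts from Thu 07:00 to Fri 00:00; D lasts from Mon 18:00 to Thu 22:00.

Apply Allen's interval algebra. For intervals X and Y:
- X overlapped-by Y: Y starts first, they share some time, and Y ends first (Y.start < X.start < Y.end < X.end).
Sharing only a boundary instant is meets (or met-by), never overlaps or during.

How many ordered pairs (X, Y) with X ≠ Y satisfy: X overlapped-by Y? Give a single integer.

Checking all 182 ordered pairs for relation 'overlapped-by'; matching pairs in alphabetical order:
(A, B): A overlapped-by B ✓
(A, D): A overlapped-by D ✓
(A, H): A overlapped-by H ✓
(A, Z): A overlapped-by Z ✓
(B, D): B overlapped-by D ✓
(B, H): B overlapped-by H ✓
(B, N): B overlapped-by N ✓
(B, Q): B overlapped-by Q ✓
(B, V): B overlapped-by V ✓
(H, D): H overlapped-by D ✓
(H, E): H overlapped-by E ✓
(H, J): H overlapped-by J ✓
(H, V): H overlapped-by V ✓
(J, E): J overlapped-by E ✓
(L, N): L overlapped-by N ✓
(Q, J): Q overlapped-by J ✓
(Q, V): Q overlapped-by V ✓
(R, B): R overlapped-by B ✓
(R, D): R overlapped-by D ✓
(R, H): R overlapped-by H ✓
(R, Z): R overlapped-by Z ✓
(V, E): V overlapped-by E ✓
(Z, D): Z overlapped-by D ✓
(Z, Q): Z overlapped-by Q ✓
Count: 24.

24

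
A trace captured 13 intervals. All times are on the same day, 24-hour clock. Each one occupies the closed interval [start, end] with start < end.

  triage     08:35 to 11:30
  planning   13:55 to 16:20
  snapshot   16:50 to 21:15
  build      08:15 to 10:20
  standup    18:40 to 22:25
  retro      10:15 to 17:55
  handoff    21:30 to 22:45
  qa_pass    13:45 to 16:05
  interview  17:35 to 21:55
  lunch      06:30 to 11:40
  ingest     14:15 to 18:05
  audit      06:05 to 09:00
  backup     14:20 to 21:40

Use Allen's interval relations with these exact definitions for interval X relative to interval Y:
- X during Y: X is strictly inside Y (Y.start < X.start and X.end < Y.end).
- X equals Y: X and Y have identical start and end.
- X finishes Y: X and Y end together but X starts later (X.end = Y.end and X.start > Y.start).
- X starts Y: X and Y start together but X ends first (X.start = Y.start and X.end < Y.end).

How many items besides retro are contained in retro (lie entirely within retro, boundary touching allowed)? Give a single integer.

Target retro = [10:15, 17:55].
audit [06:05, 09:00] → before → no.
backup [14:20, 21:40] → overlapped-by → no.
build [08:15, 10:20] → overlaps → no.
handoff [21:30, 22:45] → after → no.
ingest [14:15, 18:05] → overlapped-by → no.
interview [17:35, 21:55] → overlapped-by → no.
lunch [06:30, 11:40] → overlaps → no.
planning [13:55, 16:20] → during → counts.
qa_pass [13:45, 16:05] → during → counts.
snapshot [16:50, 21:15] → overlapped-by → no.
standup [18:40, 22:25] → after → no.
triage [08:35, 11:30] → overlaps → no.
Total: 2.

2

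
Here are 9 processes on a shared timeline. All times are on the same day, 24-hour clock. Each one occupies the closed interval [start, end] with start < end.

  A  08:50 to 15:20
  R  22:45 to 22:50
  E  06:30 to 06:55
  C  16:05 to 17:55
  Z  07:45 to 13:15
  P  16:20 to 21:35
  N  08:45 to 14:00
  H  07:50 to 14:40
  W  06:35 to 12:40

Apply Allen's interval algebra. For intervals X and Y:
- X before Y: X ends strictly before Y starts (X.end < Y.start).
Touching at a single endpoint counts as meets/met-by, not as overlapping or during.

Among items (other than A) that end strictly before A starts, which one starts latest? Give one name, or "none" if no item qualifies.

E

Target A = [08:50, 15:20].
C [16:05, 17:55] → after → excluded.
E [06:30, 06:55] → before → candidate.
H [07:50, 14:40] → overlaps → excluded.
N [08:45, 14:00] → overlaps → excluded.
P [16:20, 21:35] → after → excluded.
R [22:45, 22:50] → after → excluded.
W [06:35, 12:40] → overlaps → excluded.
Z [07:45, 13:15] → overlaps → excluded.
Among candidates, latest start is 06:30 → E.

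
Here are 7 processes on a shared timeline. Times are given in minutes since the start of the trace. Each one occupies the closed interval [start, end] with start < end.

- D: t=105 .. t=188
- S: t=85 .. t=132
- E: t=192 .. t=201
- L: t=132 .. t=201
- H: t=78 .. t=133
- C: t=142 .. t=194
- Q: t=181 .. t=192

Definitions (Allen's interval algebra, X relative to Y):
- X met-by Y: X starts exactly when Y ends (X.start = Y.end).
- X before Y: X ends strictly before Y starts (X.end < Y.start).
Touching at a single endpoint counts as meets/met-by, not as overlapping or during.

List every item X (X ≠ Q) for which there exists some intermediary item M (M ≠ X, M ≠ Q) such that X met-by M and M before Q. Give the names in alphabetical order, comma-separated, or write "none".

L

Target Q = [t=181, t=192].
Intermediaries M with M before Q: H, S.
Via H — items with X met-by H: none.
Via S — items with X met-by S: L.
Union: L.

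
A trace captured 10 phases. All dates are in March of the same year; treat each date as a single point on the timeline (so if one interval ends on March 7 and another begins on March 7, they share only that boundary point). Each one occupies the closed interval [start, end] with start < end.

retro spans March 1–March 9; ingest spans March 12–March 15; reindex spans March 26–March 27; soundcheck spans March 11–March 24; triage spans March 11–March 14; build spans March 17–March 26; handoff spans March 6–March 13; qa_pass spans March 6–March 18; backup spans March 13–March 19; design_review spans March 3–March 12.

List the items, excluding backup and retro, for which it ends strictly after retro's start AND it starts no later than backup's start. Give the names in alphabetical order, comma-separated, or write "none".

Conditions: its end is strictly after retro's start (X.end > March 1) AND its start is no later than backup's start (X.start <= March 13).
build: end March 26 > March 1? ✓; start March 17 <= March 13? ✗ → no.
design_review: end March 12 > March 1? ✓; start March 3 <= March 13? ✓ → yes.
handoff: end March 13 > March 1? ✓; start March 6 <= March 13? ✓ → yes.
ingest: end March 15 > March 1? ✓; start March 12 <= March 13? ✓ → yes.
qa_pass: end March 18 > March 1? ✓; start March 6 <= March 13? ✓ → yes.
reindex: end March 27 > March 1? ✓; start March 26 <= March 13? ✗ → no.
soundcheck: end March 24 > March 1? ✓; start March 11 <= March 13? ✓ → yes.
triage: end March 14 > March 1? ✓; start March 11 <= March 13? ✓ → yes.
Result: design_review, handoff, ingest, qa_pass, soundcheck, triage.

design_review, handoff, ingest, qa_pass, soundcheck, triage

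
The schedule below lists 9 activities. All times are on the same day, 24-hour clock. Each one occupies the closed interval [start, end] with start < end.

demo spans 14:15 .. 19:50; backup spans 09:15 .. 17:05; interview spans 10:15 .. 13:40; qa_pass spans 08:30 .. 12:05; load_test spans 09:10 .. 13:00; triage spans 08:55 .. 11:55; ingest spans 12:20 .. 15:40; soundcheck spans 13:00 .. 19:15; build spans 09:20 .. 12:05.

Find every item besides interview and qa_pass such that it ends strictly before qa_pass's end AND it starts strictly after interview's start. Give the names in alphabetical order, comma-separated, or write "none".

Conditions: its end is strictly before qa_pass's end (X.end < 12:05) AND its start is strictly after interview's start (X.start > 10:15).
backup: end 17:05 < 12:05? ✗; start 09:15 > 10:15? ✗ → no.
build: end 12:05 < 12:05? ✗; start 09:20 > 10:15? ✗ → no.
demo: end 19:50 < 12:05? ✗; start 14:15 > 10:15? ✓ → no.
ingest: end 15:40 < 12:05? ✗; start 12:20 > 10:15? ✓ → no.
load_test: end 13:00 < 12:05? ✗; start 09:10 > 10:15? ✗ → no.
soundcheck: end 19:15 < 12:05? ✗; start 13:00 > 10:15? ✓ → no.
triage: end 11:55 < 12:05? ✓; start 08:55 > 10:15? ✗ → no.
Result: none.

none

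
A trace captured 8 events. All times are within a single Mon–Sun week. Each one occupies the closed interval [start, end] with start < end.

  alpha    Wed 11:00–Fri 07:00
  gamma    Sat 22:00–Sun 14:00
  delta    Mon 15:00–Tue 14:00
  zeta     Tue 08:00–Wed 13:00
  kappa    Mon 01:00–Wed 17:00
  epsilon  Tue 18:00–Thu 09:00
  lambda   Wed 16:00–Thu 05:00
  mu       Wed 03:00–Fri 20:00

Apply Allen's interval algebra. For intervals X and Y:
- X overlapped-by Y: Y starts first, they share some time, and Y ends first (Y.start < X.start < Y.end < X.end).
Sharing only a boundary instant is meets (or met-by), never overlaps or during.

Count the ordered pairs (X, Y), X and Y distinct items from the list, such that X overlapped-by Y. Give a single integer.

Checking all 56 ordered pairs for relation 'overlapped-by'; matching pairs in alphabetical order:
(alpha, epsilon): alpha overlapped-by epsilon ✓
(alpha, kappa): alpha overlapped-by kappa ✓
(alpha, zeta): alpha overlapped-by zeta ✓
(epsilon, kappa): epsilon overlapped-by kappa ✓
(epsilon, zeta): epsilon overlapped-by zeta ✓
(lambda, kappa): lambda overlapped-by kappa ✓
(mu, epsilon): mu overlapped-by epsilon ✓
(mu, kappa): mu overlapped-by kappa ✓
(mu, zeta): mu overlapped-by zeta ✓
(zeta, delta): zeta overlapped-by delta ✓
Count: 10.

10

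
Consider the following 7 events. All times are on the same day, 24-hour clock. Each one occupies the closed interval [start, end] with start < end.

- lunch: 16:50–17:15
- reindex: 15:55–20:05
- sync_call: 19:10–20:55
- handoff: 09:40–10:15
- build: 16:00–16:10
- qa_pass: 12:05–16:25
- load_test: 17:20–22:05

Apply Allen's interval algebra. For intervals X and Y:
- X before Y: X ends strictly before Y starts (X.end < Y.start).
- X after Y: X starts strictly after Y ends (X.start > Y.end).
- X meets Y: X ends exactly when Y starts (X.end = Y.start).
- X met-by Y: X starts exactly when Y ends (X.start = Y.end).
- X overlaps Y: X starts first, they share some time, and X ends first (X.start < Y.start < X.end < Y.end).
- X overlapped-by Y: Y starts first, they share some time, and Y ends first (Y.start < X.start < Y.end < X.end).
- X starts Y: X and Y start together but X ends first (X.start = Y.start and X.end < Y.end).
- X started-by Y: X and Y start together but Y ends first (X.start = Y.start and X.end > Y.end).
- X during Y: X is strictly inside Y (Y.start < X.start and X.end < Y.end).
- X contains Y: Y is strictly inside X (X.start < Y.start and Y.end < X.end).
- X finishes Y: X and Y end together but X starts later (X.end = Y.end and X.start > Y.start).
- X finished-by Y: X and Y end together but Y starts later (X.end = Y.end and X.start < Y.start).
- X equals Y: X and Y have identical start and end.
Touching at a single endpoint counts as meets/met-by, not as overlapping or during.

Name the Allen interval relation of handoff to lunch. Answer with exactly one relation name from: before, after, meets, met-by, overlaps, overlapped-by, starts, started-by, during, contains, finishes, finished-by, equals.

before

handoff = [09:40, 10:15]; lunch = [16:50, 17:15].
Compare endpoints: handoff.start < lunch.start, handoff.start < lunch.end, handoff.end < lunch.start, handoff.end < lunch.end.
That pattern is 'before'.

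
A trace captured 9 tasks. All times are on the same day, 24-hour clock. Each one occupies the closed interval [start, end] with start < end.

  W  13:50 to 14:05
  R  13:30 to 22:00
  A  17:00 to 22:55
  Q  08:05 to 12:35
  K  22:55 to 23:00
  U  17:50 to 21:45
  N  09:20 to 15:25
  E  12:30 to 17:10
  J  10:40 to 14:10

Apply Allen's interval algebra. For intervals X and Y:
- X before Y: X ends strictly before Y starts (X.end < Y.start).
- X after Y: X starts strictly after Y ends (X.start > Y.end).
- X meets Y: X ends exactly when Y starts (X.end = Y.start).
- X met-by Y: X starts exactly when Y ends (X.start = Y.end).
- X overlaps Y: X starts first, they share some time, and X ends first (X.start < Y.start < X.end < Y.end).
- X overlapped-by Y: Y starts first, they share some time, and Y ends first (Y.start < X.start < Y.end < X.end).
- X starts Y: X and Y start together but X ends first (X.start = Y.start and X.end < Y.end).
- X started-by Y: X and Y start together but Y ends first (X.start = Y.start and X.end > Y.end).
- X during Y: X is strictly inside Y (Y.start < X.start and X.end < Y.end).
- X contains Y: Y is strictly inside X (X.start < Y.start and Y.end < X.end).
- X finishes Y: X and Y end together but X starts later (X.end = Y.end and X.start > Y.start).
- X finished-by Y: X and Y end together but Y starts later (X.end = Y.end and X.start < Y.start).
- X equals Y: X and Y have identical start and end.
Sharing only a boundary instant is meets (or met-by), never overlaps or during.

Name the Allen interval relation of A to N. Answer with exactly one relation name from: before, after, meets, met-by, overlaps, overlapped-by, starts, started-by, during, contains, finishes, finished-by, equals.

A = [17:00, 22:55]; N = [09:20, 15:25].
Compare endpoints: A.start > N.start, A.start > N.end, A.end > N.start, A.end > N.end.
That pattern is 'after'.

after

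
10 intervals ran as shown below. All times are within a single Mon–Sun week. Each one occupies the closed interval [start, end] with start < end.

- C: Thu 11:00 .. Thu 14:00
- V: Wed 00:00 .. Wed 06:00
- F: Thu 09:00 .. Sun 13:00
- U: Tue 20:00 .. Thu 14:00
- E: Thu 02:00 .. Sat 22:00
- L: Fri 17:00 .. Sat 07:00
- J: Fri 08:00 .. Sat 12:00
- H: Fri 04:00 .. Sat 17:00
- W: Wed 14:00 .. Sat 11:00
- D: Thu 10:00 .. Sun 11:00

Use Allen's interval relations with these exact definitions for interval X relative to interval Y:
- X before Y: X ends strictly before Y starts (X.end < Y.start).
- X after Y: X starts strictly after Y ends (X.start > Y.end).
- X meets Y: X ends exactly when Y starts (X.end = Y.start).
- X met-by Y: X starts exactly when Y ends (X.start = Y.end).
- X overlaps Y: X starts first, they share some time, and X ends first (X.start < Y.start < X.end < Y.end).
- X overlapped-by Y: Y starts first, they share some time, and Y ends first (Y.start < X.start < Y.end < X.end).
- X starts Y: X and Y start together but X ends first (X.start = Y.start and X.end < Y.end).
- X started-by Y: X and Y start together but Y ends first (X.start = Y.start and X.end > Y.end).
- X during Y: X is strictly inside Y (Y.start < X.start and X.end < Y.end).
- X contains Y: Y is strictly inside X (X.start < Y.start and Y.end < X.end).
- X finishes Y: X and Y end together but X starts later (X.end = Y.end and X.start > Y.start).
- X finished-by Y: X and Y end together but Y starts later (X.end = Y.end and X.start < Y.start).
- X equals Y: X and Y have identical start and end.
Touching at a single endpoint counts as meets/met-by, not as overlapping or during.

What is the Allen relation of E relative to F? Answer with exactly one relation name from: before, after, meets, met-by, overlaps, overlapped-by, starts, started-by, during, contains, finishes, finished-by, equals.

E = [Thu 02:00, Sat 22:00]; F = [Thu 09:00, Sun 13:00].
Compare endpoints: E.start < F.start, E.start < F.end, E.end > F.start, E.end < F.end.
That pattern is 'overlaps'.

overlaps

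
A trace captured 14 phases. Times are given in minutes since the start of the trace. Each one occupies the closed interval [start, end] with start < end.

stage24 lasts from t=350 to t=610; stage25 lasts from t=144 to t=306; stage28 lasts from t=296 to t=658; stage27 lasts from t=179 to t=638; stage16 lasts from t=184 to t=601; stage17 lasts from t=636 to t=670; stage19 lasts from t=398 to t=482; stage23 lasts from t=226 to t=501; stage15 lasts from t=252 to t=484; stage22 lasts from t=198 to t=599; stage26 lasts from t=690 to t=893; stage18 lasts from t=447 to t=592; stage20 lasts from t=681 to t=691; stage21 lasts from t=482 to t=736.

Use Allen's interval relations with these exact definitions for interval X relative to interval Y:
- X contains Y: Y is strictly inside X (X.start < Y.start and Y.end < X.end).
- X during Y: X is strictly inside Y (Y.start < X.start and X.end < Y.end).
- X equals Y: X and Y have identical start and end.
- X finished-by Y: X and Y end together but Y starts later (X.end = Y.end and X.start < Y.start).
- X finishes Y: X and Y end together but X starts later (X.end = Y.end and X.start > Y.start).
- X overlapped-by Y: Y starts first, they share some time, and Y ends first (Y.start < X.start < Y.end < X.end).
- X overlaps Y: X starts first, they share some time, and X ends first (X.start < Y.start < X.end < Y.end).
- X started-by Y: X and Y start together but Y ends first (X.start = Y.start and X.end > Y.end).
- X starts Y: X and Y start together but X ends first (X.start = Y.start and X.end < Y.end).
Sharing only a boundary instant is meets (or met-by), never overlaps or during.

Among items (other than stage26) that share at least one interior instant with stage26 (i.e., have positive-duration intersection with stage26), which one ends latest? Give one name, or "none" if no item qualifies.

stage21

Target stage26 = [t=690, t=893].
stage15 [t=252, t=484] → before → excluded.
stage16 [t=184, t=601] → before → excluded.
stage17 [t=636, t=670] → before → excluded.
stage18 [t=447, t=592] → before → excluded.
stage19 [t=398, t=482] → before → excluded.
stage20 [t=681, t=691] → overlaps → candidate.
stage21 [t=482, t=736] → overlaps → candidate.
stage22 [t=198, t=599] → before → excluded.
stage23 [t=226, t=501] → before → excluded.
stage24 [t=350, t=610] → before → excluded.
stage25 [t=144, t=306] → before → excluded.
stage27 [t=179, t=638] → before → excluded.
stage28 [t=296, t=658] → before → excluded.
Among candidates, latest end is t=736 → stage21.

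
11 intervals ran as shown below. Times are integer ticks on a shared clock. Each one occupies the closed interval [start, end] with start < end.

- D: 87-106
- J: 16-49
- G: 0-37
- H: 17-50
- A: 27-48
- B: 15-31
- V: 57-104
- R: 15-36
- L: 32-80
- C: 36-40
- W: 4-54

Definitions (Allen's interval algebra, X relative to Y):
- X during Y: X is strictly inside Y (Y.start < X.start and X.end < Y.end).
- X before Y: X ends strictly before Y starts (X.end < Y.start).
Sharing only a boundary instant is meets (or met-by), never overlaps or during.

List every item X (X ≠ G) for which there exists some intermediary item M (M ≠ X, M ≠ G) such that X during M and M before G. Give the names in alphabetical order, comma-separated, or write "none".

Target G = [0, 37].
Intermediaries M with M before G: none.
Union: none.

none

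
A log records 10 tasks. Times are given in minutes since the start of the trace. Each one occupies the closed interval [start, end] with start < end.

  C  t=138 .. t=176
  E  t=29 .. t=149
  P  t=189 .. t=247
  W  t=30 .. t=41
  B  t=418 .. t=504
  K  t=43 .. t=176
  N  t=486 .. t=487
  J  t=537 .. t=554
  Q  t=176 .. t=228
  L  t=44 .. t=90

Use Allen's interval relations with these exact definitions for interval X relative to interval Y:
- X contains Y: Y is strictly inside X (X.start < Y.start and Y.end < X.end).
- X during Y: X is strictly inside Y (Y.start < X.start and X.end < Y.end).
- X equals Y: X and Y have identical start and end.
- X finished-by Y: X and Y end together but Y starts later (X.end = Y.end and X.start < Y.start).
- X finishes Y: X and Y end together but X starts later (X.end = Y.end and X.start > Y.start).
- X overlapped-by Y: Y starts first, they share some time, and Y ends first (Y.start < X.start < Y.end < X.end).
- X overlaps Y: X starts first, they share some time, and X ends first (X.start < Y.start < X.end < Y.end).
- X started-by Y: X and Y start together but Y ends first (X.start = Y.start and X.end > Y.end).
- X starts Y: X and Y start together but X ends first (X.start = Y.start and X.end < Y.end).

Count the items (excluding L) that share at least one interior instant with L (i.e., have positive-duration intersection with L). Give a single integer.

2

Target L = [t=44, t=90].
B [t=418, t=504] → after → no.
C [t=138, t=176] → after → no.
E [t=29, t=149] → contains → counts.
J [t=537, t=554] → after → no.
K [t=43, t=176] → contains → counts.
N [t=486, t=487] → after → no.
P [t=189, t=247] → after → no.
Q [t=176, t=228] → after → no.
W [t=30, t=41] → before → no.
Total: 2.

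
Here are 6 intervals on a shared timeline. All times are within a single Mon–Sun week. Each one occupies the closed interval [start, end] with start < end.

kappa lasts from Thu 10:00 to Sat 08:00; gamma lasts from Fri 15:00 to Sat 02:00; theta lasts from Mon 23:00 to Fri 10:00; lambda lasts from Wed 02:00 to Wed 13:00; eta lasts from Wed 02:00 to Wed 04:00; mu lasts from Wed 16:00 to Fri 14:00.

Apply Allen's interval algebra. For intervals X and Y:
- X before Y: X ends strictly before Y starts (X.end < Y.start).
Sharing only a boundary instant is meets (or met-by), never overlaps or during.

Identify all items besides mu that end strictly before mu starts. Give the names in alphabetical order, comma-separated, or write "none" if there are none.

eta, lambda

Target mu = [Wed 16:00, Fri 14:00].
eta [Wed 02:00, Wed 04:00] → before → yes.
gamma [Fri 15:00, Sat 02:00] → after → no.
kappa [Thu 10:00, Sat 08:00] → overlapped-by → no.
lambda [Wed 02:00, Wed 13:00] → before → yes.
theta [Mon 23:00, Fri 10:00] → overlaps → no.
Result: eta, lambda.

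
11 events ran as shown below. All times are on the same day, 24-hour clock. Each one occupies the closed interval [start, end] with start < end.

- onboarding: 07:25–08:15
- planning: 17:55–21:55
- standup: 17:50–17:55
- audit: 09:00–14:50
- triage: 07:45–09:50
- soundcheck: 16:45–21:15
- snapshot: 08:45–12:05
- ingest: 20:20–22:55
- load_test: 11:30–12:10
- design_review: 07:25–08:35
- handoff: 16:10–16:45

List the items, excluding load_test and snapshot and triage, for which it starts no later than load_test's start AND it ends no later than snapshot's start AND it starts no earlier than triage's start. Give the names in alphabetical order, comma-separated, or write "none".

none

Conditions: its start is no later than load_test's start (X.start <= 11:30) AND its end is no later than snapshot's start (X.end <= 08:45) AND its start is no earlier than triage's start (X.start >= 07:45).
audit: start 09:00 <= 11:30? ✓; end 14:50 <= 08:45? ✗; start 09:00 >= 07:45? ✓ → no.
design_review: start 07:25 <= 11:30? ✓; end 08:35 <= 08:45? ✓; start 07:25 >= 07:45? ✗ → no.
handoff: start 16:10 <= 11:30? ✗; end 16:45 <= 08:45? ✗; start 16:10 >= 07:45? ✓ → no.
ingest: start 20:20 <= 11:30? ✗; end 22:55 <= 08:45? ✗; start 20:20 >= 07:45? ✓ → no.
onboarding: start 07:25 <= 11:30? ✓; end 08:15 <= 08:45? ✓; start 07:25 >= 07:45? ✗ → no.
planning: start 17:55 <= 11:30? ✗; end 21:55 <= 08:45? ✗; start 17:55 >= 07:45? ✓ → no.
soundcheck: start 16:45 <= 11:30? ✗; end 21:15 <= 08:45? ✗; start 16:45 >= 07:45? ✓ → no.
standup: start 17:50 <= 11:30? ✗; end 17:55 <= 08:45? ✗; start 17:50 >= 07:45? ✓ → no.
Result: none.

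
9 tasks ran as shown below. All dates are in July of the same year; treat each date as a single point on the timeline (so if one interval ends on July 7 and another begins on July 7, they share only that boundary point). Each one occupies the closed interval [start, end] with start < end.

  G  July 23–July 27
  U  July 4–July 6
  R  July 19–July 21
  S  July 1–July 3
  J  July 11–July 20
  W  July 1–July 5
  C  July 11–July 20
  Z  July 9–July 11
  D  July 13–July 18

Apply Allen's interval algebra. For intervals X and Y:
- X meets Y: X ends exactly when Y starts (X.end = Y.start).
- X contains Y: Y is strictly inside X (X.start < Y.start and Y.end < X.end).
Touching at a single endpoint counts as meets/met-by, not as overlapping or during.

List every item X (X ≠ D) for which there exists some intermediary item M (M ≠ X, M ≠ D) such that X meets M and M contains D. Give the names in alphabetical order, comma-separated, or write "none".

Target D = [July 13, July 18].
Intermediaries M with M contains D: C, J.
Via C — items with X meets C: Z.
Via J — items with X meets J: Z.
Union: Z.

Z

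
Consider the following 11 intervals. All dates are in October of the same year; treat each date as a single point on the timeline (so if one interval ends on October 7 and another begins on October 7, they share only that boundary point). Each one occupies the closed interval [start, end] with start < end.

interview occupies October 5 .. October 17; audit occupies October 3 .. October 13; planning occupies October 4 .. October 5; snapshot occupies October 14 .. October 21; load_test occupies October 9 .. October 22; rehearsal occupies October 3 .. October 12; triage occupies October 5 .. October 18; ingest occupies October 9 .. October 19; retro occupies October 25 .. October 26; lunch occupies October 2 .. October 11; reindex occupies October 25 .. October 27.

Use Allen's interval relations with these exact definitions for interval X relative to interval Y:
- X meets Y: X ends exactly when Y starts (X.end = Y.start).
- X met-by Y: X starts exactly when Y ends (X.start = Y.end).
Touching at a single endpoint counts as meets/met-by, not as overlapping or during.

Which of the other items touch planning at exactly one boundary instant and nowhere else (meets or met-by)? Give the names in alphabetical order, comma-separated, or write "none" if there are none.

Target planning = [October 4, October 5].
audit [October 3, October 13] → contains → no.
ingest [October 9, October 19] → after → no.
interview [October 5, October 17] → met-by → yes.
load_test [October 9, October 22] → after → no.
lunch [October 2, October 11] → contains → no.
rehearsal [October 3, October 12] → contains → no.
reindex [October 25, October 27] → after → no.
retro [October 25, October 26] → after → no.
snapshot [October 14, October 21] → after → no.
triage [October 5, October 18] → met-by → yes.
Result: interview, triage.

interview, triage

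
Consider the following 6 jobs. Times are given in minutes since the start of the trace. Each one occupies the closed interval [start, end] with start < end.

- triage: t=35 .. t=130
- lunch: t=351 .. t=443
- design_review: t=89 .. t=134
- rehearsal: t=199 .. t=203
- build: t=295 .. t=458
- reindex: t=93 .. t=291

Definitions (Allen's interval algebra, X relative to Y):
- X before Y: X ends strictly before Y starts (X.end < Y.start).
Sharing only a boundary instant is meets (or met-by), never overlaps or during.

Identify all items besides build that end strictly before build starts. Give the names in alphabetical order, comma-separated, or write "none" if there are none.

design_review, rehearsal, reindex, triage

Target build = [t=295, t=458].
design_review [t=89, t=134] → before → yes.
lunch [t=351, t=443] → during → no.
rehearsal [t=199, t=203] → before → yes.
reindex [t=93, t=291] → before → yes.
triage [t=35, t=130] → before → yes.
Result: design_review, rehearsal, reindex, triage.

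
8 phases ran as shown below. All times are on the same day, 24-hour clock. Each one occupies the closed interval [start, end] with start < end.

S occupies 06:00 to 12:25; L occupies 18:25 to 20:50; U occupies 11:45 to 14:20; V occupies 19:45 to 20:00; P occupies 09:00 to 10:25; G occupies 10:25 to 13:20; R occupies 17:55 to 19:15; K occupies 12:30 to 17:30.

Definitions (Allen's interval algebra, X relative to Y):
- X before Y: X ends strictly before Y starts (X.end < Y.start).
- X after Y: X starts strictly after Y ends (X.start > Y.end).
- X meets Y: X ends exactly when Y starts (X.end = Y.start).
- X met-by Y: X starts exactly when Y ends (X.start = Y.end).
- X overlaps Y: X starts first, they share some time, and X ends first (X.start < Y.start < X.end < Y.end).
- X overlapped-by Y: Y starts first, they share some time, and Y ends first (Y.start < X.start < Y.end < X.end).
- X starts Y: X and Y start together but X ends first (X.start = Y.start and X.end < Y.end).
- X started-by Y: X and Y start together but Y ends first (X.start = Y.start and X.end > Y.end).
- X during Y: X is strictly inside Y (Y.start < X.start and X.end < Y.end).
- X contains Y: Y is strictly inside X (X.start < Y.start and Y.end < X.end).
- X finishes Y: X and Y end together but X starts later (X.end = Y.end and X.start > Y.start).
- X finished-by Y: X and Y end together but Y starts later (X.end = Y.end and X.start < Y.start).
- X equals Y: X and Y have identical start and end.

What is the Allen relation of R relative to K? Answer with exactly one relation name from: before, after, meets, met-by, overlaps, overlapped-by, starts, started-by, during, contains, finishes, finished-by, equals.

after

R = [17:55, 19:15]; K = [12:30, 17:30].
Compare endpoints: R.start > K.start, R.start > K.end, R.end > K.start, R.end > K.end.
That pattern is 'after'.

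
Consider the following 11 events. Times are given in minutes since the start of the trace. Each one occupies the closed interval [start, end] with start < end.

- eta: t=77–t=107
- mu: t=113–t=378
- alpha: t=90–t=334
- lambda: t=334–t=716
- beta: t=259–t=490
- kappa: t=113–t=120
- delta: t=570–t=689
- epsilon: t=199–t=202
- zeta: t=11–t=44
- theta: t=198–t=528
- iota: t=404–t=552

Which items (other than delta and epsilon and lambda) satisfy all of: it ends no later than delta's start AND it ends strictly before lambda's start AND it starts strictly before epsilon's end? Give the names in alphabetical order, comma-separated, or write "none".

Conditions: its end is no later than delta's start (X.end <= t=570) AND its end is strictly before lambda's start (X.end < t=334) AND its start is strictly before epsilon's end (X.start < t=202).
alpha: end t=334 <= t=570? ✓; end t=334 < t=334? ✗; start t=90 < t=202? ✓ → no.
beta: end t=490 <= t=570? ✓; end t=490 < t=334? ✗; start t=259 < t=202? ✗ → no.
eta: end t=107 <= t=570? ✓; end t=107 < t=334? ✓; start t=77 < t=202? ✓ → yes.
iota: end t=552 <= t=570? ✓; end t=552 < t=334? ✗; start t=404 < t=202? ✗ → no.
kappa: end t=120 <= t=570? ✓; end t=120 < t=334? ✓; start t=113 < t=202? ✓ → yes.
mu: end t=378 <= t=570? ✓; end t=378 < t=334? ✗; start t=113 < t=202? ✓ → no.
theta: end t=528 <= t=570? ✓; end t=528 < t=334? ✗; start t=198 < t=202? ✓ → no.
zeta: end t=44 <= t=570? ✓; end t=44 < t=334? ✓; start t=11 < t=202? ✓ → yes.
Result: eta, kappa, zeta.

eta, kappa, zeta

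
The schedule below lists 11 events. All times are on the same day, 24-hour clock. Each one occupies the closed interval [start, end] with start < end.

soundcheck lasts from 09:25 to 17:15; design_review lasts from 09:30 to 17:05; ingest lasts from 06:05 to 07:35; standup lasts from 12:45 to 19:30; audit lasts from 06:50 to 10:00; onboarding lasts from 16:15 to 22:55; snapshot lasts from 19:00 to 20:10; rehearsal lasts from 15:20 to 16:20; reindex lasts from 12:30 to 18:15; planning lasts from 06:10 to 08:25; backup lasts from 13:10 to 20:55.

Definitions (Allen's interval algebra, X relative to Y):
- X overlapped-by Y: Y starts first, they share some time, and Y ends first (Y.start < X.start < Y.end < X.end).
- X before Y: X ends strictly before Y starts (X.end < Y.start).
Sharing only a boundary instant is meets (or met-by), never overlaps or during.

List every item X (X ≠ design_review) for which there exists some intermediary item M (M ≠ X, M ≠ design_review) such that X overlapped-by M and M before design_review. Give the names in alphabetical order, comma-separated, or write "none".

audit, planning

Target design_review = [09:30, 17:05].
Intermediaries M with M before design_review: ingest, planning.
Via ingest — items with X overlapped-by ingest: audit, planning.
Via planning — items with X overlapped-by planning: audit.
Union: audit, planning.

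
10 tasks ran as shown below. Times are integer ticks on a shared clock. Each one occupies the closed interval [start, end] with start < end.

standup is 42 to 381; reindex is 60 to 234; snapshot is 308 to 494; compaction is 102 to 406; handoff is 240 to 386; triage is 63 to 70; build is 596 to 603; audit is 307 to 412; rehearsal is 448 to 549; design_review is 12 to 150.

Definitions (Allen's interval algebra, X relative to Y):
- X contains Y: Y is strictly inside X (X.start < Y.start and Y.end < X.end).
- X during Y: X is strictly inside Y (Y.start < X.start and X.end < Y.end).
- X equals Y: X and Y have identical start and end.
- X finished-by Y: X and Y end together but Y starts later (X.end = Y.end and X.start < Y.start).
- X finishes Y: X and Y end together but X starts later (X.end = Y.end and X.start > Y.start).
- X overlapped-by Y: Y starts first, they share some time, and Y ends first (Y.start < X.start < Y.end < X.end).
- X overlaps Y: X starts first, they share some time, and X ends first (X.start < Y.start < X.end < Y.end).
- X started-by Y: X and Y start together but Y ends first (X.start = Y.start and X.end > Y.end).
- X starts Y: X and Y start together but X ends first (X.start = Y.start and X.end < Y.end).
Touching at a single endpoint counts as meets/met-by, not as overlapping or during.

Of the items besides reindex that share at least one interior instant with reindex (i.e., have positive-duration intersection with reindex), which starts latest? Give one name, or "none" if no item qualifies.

compaction

Target reindex = [60, 234].
audit [307, 412] → after → excluded.
build [596, 603] → after → excluded.
compaction [102, 406] → overlapped-by → candidate.
design_review [12, 150] → overlaps → candidate.
handoff [240, 386] → after → excluded.
rehearsal [448, 549] → after → excluded.
snapshot [308, 494] → after → excluded.
standup [42, 381] → contains → candidate.
triage [63, 70] → during → candidate.
Among candidates, latest start is 102 → compaction.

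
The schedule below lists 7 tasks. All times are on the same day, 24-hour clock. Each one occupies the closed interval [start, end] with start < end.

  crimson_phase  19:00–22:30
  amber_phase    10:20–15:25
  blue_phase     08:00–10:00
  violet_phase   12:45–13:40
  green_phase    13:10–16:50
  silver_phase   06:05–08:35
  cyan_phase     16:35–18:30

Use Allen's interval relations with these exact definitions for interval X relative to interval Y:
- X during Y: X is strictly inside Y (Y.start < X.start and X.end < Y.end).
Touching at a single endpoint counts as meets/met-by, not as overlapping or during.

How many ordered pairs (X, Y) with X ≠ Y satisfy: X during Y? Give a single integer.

Checking all 42 ordered pairs for relation 'during'; matching pairs in alphabetical order:
(violet_phase, amber_phase): violet_phase during amber_phase ✓
Count: 1.

1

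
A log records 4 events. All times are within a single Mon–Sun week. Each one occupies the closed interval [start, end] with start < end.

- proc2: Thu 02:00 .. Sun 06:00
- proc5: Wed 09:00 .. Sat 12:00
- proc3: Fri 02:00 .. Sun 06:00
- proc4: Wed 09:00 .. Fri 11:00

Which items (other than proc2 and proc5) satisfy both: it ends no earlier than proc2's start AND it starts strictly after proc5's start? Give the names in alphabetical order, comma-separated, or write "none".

Conditions: its end is no earlier than proc2's start (X.end >= Thu 02:00) AND its start is strictly after proc5's start (X.start > Wed 09:00).
proc3: end Sun 06:00 >= Thu 02:00? ✓; start Fri 02:00 > Wed 09:00? ✓ → yes.
proc4: end Fri 11:00 >= Thu 02:00? ✓; start Wed 09:00 > Wed 09:00? ✗ → no.
Result: proc3.

proc3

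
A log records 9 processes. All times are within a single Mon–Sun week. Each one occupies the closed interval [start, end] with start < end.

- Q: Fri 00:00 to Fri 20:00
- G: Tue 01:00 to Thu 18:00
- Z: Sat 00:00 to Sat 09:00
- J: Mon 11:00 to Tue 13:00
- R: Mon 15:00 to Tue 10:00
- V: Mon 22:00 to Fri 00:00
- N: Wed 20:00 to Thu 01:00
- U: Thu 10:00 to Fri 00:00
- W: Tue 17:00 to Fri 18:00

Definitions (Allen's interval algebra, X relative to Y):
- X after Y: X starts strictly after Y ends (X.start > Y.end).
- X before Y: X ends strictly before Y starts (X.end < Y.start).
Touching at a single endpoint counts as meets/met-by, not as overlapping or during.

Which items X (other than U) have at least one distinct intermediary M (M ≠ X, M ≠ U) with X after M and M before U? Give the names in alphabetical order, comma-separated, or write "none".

N, Q, W, Z

Target U = [Thu 10:00, Fri 00:00].
Intermediaries M with M before U: J, N, R.
Via J — items with X after J: N, Q, W, Z.
Via N — items with X after N: Q, Z.
Via R — items with X after R: N, Q, W, Z.
Union: N, Q, W, Z.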